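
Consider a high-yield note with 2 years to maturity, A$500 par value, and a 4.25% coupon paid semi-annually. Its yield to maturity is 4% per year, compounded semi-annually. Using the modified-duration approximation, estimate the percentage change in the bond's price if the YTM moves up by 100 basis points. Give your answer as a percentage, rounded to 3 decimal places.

Periodic yield y = 0.02. Modified duration first:
  t   CF        PV=CF/(1+0.02)^t    t·PV
  1       10.625        10.4167        10.4167
  2       10.625        10.2124        20.4248
  3       10.625        10.0122        30.0365
  4      510.625       471.7386     1,886.9543
  Σ                    502.3798     1,947.8323
P = 502.3798; D_Mac = 3.87721 half-year periods = 1.93861 yrs; D_mod = 1.93861/(1+0.02) = 1.90059 yrs.
ΔP/P ≈ -D_mod · Δy = -1.90059 × (+0.01) = -0.019006 = -1.9006%.

-1.901%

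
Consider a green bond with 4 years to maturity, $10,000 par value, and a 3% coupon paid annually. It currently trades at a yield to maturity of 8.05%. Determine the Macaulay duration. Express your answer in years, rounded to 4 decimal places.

3.8097 years

Periodic yield y = 0.0805. Discount each cash flow and weight by its year:
  t   CF        PV=CF/(1+0.0805)^t    t·PV
  1       300.00       277.6492       277.6492
  2       300.00       256.9637       513.9273
  3       300.00       237.8192       713.4576
  4    10,300.00     7,556.8037    30,227.2147
  Σ                  8,329.2358    31,732.2489
Price P = Σ PV = 8,329.2358.
Macaulay duration = Σ(t·PV) / P = 31,732.2489 / 8,329.2358 = 3.80974 years.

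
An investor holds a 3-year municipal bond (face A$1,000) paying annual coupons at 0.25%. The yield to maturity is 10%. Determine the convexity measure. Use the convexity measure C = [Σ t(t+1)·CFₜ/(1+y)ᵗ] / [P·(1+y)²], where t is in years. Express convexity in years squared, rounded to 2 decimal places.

9.88

With y = 0.1:
  t   CF        PV=CF/(1+0.1)^t    t·PV        t(t+1)·PV
  1         2.50         2.2727         2.2727           4.5455
  2         2.50         2.0661         4.1322          12.3967
  3     1,002.50       753.1931     2,259.5793       9,038.3171
  Σ                    757.5319     2,265.9842       9,055.2592
P = 757.5319.
Convexity = Σ t(t+1)·PV / [P·(1+y)²] = 9,055.2592 / (757.5319 × 1.210000) = 9.87904.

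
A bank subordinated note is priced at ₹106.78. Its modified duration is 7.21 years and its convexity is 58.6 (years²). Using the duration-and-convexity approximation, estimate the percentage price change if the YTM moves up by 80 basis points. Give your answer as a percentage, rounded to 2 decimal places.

Duration effect: -D_mod·Δy = -7.21 × (+0.008) = -0.057680
Convexity effect: ½·C·(Δy)² = 0.5 × 58.6 × (0.008)² = +0.0018752
ΔP/P ≈ -0.057680 + 0.0018752 = -0.0558048
= -5.58048%.

-5.58%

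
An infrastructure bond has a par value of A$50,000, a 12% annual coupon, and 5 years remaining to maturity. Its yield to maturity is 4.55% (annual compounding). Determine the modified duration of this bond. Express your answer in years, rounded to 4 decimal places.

3.9901 years

Periodic yield y = 0.0455. First find Macaulay duration:
  t   CF        PV=CF/(1+0.0455)^t    t·PV
  1     6,000.00     5,738.8809     5,738.8809
  2     6,000.00     5,489.1257    10,978.2514
  3     6,000.00     5,250.2398    15,750.7194
  4     6,000.00     5,021.7502    20,087.0006
  5    56,000.00    44,829.9073   224,149.5367
  Σ                 66,329.9039   276,704.3890
P = 66,329.9039; Macaulay duration = 276,704.3890 / 66,329.9039 = 4.17164 years.
Modified duration = D_Mac / (1 + y) = 4.17164 / 1.0455 = 3.99009 years.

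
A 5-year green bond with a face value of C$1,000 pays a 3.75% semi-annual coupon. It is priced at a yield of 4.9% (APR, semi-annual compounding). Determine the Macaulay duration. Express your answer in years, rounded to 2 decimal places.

4.59 years

Periodic yield y = 0.0245. Discount each cash flow and weight by its period:
  t   CF        PV=CF/(1+0.0245)^t    t·PV
  1        18.75        18.3016        18.3016
  2        18.75        17.8639        35.7279
  3        18.75        17.4367        52.3102
  4        18.75        17.0198        68.0790
  5        18.75        16.6127        83.0637
  6        18.75        16.2155        97.2928
  7        18.75        15.8277       110.7938
  8        18.75        15.4492       123.5935
  9        18.75        15.0797       135.7176
  10    1,018.75       799.7385     7,997.3848
  Σ                    949.5454     8,722.2650
Price P = Σ PV = 949.5454.
Macaulay duration = Σ(t·PV) / P = 8,722.2650 / 949.5454 = 9.18573 half-year periods.
In years: 9.18573 / 2 = 4.59286 years.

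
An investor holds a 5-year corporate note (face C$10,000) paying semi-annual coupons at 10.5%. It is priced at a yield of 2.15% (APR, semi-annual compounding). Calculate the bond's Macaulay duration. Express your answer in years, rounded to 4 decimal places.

Periodic yield y = 0.01075. Discount each cash flow and weight by its period:
  t   CF        PV=CF/(1+0.01075)^t    t·PV
  1       525.00       519.4163       519.4163
  2       525.00       513.8919     1,027.7839
  3       525.00       508.4264     1,525.2791
  4       525.00       503.0189     2,012.0756
  5       525.00       497.6690     2,488.3448
  6       525.00       492.3759     2,954.2555
  7       525.00       487.1392     3,409.9742
  8       525.00       481.9581     3,855.6650
  9       525.00       476.8322     4,291.4896
  10   10,525.00     9,457.6798    94,576.7976
  Σ                 13,938.4076   116,661.0814
Price P = Σ PV = 13,938.4076.
Macaulay duration = Σ(t·PV) / P = 116,661.0814 / 13,938.4076 = 8.36976 half-year periods.
In years: 8.36976 / 2 = 4.18488 years.

4.1849 years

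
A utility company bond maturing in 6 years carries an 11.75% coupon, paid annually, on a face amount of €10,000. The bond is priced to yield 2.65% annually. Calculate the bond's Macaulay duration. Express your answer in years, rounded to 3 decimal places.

Periodic yield y = 0.0265. Discount each cash flow and weight by its year:
  t   CF        PV=CF/(1+0.0265)^t    t·PV
  1     1,175.00     1,144.6663     1,144.6663
  2     1,175.00     1,115.1158     2,230.2315
  3     1,175.00     1,086.3281     3,258.9842
  4     1,175.00     1,058.2836     4,233.1343
  5     1,175.00     1,030.9630     5,154.8152
  6    11,175.00     9,551.9889    57,311.9335
  Σ                 14,987.3457    73,333.7651
Price P = Σ PV = 14,987.3457.
Macaulay duration = Σ(t·PV) / P = 73,333.7651 / 14,987.3457 = 4.89305 years.

4.893 years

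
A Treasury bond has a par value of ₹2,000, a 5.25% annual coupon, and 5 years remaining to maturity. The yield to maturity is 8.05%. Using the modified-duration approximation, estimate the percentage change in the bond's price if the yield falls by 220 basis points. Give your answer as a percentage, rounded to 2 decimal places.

+9.15%

Periodic yield y = 0.0805. Modified duration first:
  t   CF        PV=CF/(1+0.0805)^t    t·PV
  1       105.00        97.1772        97.1772
  2       105.00        89.9373       179.8746
  3       105.00        83.2367       249.7102
  4       105.00        77.0354       308.1415
  5     2,105.00     1,429.3160     7,146.5798
  Σ                  1,776.7026     7,981.4833
P = 1,776.7026; D_Mac = 4.49230 yrs; D_mod = 4.49230/(1+0.0805) = 4.15761 yrs.
ΔP/P ≈ -D_mod · Δy = -4.15761 × (-0.022) = +0.091467 = +9.1467%.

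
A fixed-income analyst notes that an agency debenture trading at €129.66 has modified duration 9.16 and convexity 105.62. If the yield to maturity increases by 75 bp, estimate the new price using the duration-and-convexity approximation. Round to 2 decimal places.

€121.14

Duration effect: -D_mod·Δy = -9.16 × (+0.0075) = -0.068700
Convexity effect: ½·C·(Δy)² = 0.5 × 105.62 × (0.0075)² = +0.0029705625
ΔP/P ≈ -0.068700 + 0.0029705625 = -0.0657294375
New price ≈ 129.66 × (1 - 0.0657294375) = 121.13752113375.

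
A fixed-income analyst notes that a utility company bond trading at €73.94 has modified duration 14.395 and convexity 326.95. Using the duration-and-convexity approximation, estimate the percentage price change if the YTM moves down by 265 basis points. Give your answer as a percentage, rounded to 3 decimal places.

Duration effect: -D_mod·Δy = -14.395 × (-0.0265) = +0.3814675
Convexity effect: ½·C·(Δy)² = 0.5 × 326.95 × (-0.0265)² = +0.11480031875
ΔP/P ≈ +0.3814675 + 0.11480031875 = +0.49626781875
= +49.626781875%.

+49.627%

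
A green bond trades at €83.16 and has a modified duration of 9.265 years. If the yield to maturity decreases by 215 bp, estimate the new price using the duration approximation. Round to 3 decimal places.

Duration approximation: ΔP/P ≈ -D_mod · Δy = -9.265 × (-0.0215) = +0.1991975.
New price ≈ 83.16 × (1 + 0.1991975) = 99.7252641.

€99.725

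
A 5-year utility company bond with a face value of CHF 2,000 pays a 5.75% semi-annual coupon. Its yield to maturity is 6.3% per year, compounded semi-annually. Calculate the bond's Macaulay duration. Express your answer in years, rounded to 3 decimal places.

4.408 years

Periodic yield y = 0.0315. Discount each cash flow and weight by its period:
  t   CF        PV=CF/(1+0.0315)^t    t·PV
  1        57.50        55.7441        55.7441
  2        57.50        54.0417       108.0835
  3        57.50        52.3914       157.1743
  4        57.50        50.7915       203.1659
  5        57.50        49.2404       246.2021
  6        57.50        47.7367       286.4202
  7        57.50        46.2789       323.9524
  8        57.50        44.8657       358.9252
  9        57.50        43.4955       391.4599
  10    2,057.50     1,508.8551    15,088.5505
  Σ                  1,953.4410    17,219.6781
Price P = Σ PV = 1,953.4410.
Macaulay duration = Σ(t·PV) / P = 17,219.6781 / 1,953.4410 = 8.81505 half-year periods.
In years: 8.81505 / 2 = 4.40752 years.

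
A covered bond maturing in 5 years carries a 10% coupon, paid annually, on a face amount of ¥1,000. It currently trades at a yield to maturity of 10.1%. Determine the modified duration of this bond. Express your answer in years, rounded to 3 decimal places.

Periodic yield y = 0.101. First find Macaulay duration:
  t   CF        PV=CF/(1+0.101)^t    t·PV
  1       100.00        90.8265        90.8265
  2       100.00        82.4946       164.9891
  3       100.00        74.9269       224.7808
  4       100.00        68.0535       272.2142
  5     1,100.00       679.9173     3,399.5865
  Σ                    996.2189     4,152.3972
P = 996.2189; Macaulay duration = 4,152.3972 / 996.2189 = 4.16816 years.
Modified duration = D_Mac / (1 + y) = 4.16816 / 1.101 = 3.78579 years.

3.786 years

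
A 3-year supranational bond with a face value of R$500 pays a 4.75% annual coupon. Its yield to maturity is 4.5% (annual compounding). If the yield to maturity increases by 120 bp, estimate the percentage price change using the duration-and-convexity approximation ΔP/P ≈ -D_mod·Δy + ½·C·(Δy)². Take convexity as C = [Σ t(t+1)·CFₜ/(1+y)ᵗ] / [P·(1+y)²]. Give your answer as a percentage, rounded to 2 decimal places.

With y = 0.045:
  t   CF        PV=CF/(1+0.045)^t    t·PV        t(t+1)·PV
  1        23.75        22.7273        22.7273          45.4545
  2        23.75        21.7486        43.4972         130.4915
  3       523.75       458.9603     1,376.8810       5,507.5242
  Σ                    503.4362     1,443.1055       5,683.4702
P = 503.4362; D_Mac = 2.86651 yrs; D_mod = 2.74307 yrs; C = 10.33800.
Duration effect: -2.74307 × (+0.012) = -0.032917
Convexity effect: 0.5 × 10.33800 × (0.012)² = +0.0007443
ΔP/P ≈ -0.032917 + 0.0007443 = -0.032173 = -3.2173%.

-3.22%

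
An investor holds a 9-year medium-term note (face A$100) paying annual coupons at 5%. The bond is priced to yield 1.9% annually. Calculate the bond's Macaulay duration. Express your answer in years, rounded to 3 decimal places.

7.651 years

Periodic yield y = 0.019. Discount each cash flow and weight by its year:
  t   CF        PV=CF/(1+0.019)^t    t·PV
  1         5.00         4.9068         4.9068
  2         5.00         4.8153         9.6306
  3         5.00         4.7255        14.1765
  4         5.00         4.6374        18.5495
  5         5.00         4.5509        22.7546
  6         5.00         4.4661        26.7964
  7         5.00         4.3828        30.6795
  8         5.00         4.3011        34.4086
  9       105.00        88.6383       797.7451
  Σ                    125.4241       959.6476
Price P = Σ PV = 125.4241.
Macaulay duration = Σ(t·PV) / P = 959.6476 / 125.4241 = 7.65122 years.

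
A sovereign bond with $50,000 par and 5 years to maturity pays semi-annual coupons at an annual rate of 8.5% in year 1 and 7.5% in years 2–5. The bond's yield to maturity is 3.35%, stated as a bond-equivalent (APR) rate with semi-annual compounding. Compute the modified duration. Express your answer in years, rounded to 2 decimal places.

Periodic yield y = 0.01675. First find Macaulay duration:
  t   CF        PV=CF/(1+0.01675)^t    t·PV
  1     2,125.00     2,089.9926     2,089.9926
  2     2,125.00     2,055.5620     4,111.1239
  3     1,875.00     1,783.8516     5,351.5549
  4     1,875.00     1,754.4643     7,017.8574
  5     1,875.00     1,725.5612     8,627.8060
  6     1,875.00     1,697.1342    10,182.8052
  7     1,875.00     1,669.1755    11,684.2286
  8     1,875.00     1,641.6774    13,133.4193
  9     1,875.00     1,614.6323    14,531.6909
  10   51,875.00    43,935.5734   439,355.7342
  Σ                 59,967.6246   516,086.2131
P = 59,967.6246; Macaulay duration = 516,086.2131 / 59,967.6246 = 8.60608 half-year periods = 4.30304 years.
Modified duration = D_Mac / (1 + y) = 4.30304 / 1.01675 = 4.23215 years.

4.23 years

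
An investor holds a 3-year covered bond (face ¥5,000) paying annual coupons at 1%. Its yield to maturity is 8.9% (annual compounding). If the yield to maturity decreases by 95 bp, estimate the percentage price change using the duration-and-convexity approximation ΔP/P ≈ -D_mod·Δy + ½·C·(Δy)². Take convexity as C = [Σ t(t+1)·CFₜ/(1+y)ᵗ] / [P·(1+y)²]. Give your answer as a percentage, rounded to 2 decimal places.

+2.63%

With y = 0.089:
  t   CF        PV=CF/(1+0.089)^t    t·PV        t(t+1)·PV
  1        50.00        45.9137        45.9137          91.8274
  2        50.00        42.1613        84.3226         252.9679
  3     5,050.00     3,910.2789    11,730.8368      46,923.3473
  Σ                  3,998.3539    11,861.0731      47,268.1426
P = 3,998.3539; D_Mac = 2.96649 yrs; D_mod = 2.72405 yrs; C = 9.96854.
Duration effect: -2.72405 × (-0.0095) = +0.025878
Convexity effect: 0.5 × 9.96854 × (-0.0095)² = +0.0004498
ΔP/P ≈ +0.025878 + 0.0004498 = +0.026328 = +2.6328%.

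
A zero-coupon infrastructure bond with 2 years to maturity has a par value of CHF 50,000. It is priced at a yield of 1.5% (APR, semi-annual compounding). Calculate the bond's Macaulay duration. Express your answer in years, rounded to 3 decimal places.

A zero-coupon bond has a single cash flow at maturity, so its Macaulay duration equals its maturity: 2 years.
(Equivalently: 4 semi-annual periods ÷ 2 = 2 years.)

2.000 years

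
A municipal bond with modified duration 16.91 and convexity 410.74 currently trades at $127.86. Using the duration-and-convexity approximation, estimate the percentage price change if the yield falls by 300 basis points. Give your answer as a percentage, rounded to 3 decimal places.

+69.213%

Duration effect: -D_mod·Δy = -16.91 × (-0.03) = +0.507300
Convexity effect: ½·C·(Δy)² = 0.5 × 410.74 × (-0.03)² = +0.1848330
ΔP/P ≈ +0.507300 + 0.1848330 = +0.692133
= +69.2133%.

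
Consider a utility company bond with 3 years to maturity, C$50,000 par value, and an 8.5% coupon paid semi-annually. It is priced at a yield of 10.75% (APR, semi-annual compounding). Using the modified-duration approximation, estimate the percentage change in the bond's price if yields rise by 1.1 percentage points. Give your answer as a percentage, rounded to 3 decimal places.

-2.819%

Periodic yield y = 0.05375. Modified duration first:
  t   CF        PV=CF/(1+0.05375)^t    t·PV
  1     2,125.00     2,016.6074     2,016.6074
  2     2,125.00     1,913.7436     3,827.4873
  3     2,125.00     1,816.1268     5,448.3805
  4     2,125.00     1,723.4893     6,893.9571
  5     2,125.00     1,635.5770     8,177.8850
  6    52,125.00    38,073.3019   228,439.8112
  Σ                 47,178.8459   254,804.1284
P = 47,178.8459; D_Mac = 5.40081 half-year periods = 2.70041 yrs; D_mod = 2.70041/(1+0.05375) = 2.56266 yrs.
ΔP/P ≈ -D_mod · Δy = -2.56266 × (+0.011) = -0.028189 = -2.8189%.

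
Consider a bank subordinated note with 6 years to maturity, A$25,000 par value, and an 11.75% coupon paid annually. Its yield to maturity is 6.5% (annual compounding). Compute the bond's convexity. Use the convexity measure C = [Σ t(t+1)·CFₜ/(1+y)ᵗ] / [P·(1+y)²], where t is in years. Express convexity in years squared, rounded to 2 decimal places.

27.12

With y = 0.065:
  t   CF        PV=CF/(1+0.065)^t    t·PV        t(t+1)·PV
  1     2,937.50     2,758.2160     2,758.2160       5,516.4319
  2     2,937.50     2,589.8741     5,179.7483      15,539.2449
  3     2,937.50     2,431.8067     7,295.4201      29,181.6805
  4     2,937.50     2,283.3866     9,133.5463      45,667.7316
  5     2,937.50     2,144.0250    10,720.1248      64,320.7487
  6    27,937.50    19,146.5219   114,879.1317     804,153.9216
  Σ                 31,353.8303   149,966.1871     964,379.7592
P = 31,353.8303.
Convexity = Σ t(t+1)·PV / [P·(1+y)²] = 964,379.7592 / (31,353.8303 × 1.134225) = 27.11804.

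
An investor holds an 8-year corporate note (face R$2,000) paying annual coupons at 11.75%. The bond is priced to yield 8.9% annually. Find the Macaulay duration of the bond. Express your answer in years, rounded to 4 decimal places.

Periodic yield y = 0.089. Discount each cash flow and weight by its year:
  t   CF        PV=CF/(1+0.089)^t    t·PV
  1       235.00       215.7943       215.7943
  2       235.00       198.1582       396.3164
  3       235.00       181.9635       545.8904
  4       235.00       167.0923       668.3691
  5       235.00       153.4364       767.1821
  6       235.00       140.8966       845.3797
  7       235.00       129.3817       905.6716
  8     2,235.00     1,129.9377     9,039.5014
  Σ                  2,316.6606    13,384.1051
Price P = Σ PV = 2,316.6606.
Macaulay duration = Σ(t·PV) / P = 13,384.1051 / 2,316.6606 = 5.77733 years.

5.7773 years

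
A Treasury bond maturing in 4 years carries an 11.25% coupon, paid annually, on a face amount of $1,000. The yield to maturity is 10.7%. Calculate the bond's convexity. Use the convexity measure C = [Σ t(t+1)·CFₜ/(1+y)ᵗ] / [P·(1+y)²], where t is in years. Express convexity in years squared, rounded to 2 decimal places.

13.29

With y = 0.107:
  t   CF        PV=CF/(1+0.107)^t    t·PV        t(t+1)·PV
  1       112.50       101.6260       101.6260         203.2520
  2       112.50        91.8031       183.6062         550.8185
  3       112.50        82.9296       248.7889         995.1554
  4     1,112.50       740.8146     2,963.2584      14,816.2921
  Σ                  1,017.1733     3,497.2795      16,565.5181
P = 1,017.1733.
Convexity = Σ t(t+1)·PV / [P·(1+y)²] = 16,565.5181 / (1,017.1733 × 1.225449) = 13.28969.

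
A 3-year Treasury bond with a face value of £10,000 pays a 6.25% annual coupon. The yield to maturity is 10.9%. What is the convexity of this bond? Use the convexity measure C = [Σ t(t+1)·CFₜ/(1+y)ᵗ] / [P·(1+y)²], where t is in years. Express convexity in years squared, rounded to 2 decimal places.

With y = 0.109:
  t   CF        PV=CF/(1+0.109)^t    t·PV        t(t+1)·PV
  1       625.00       563.5708       563.5708       1,127.1416
  2       625.00       508.1792     1,016.3585       3,049.0755
  3    10,625.00     7,789.9434    23,369.8301      93,479.3204
  Σ                  8,861.6934    24,949.7594      97,655.5374
P = 8,861.6934.
Convexity = Σ t(t+1)·PV / [P·(1+y)²] = 97,655.5374 / (8,861.6934 × 1.229881) = 8.96019.

8.96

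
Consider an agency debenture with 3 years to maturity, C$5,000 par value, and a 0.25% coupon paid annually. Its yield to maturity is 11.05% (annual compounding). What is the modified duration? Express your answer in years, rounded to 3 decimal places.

Periodic yield y = 0.1105. First find Macaulay duration:
  t   CF        PV=CF/(1+0.1105)^t    t·PV
  1        12.50        11.2562        11.2562
  2        12.50        10.1361        20.2723
  3     5,012.50     3,660.1484    10,980.4453
  Σ                  3,681.5408    11,011.9738
P = 3,681.5408; Macaulay duration = 11,011.9738 / 3,681.5408 = 2.99113 years.
Modified duration = D_Mac / (1 + y) = 2.99113 / 1.1105 = 2.69350 years.

2.694 years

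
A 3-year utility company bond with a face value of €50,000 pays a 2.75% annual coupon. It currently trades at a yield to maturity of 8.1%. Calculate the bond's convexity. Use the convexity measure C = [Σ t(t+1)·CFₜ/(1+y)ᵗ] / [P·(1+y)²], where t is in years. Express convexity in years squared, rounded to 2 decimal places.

With y = 0.081:
  t   CF        PV=CF/(1+0.081)^t    t·PV        t(t+1)·PV
  1     1,375.00     1,271.9704     1,271.9704       2,543.9408
  2     1,375.00     1,176.6609     2,353.3217       7,059.9652
  3    51,375.00    40,670.0544   122,010.1631     488,040.6525
  Σ                 43,118.6856   125,635.4553     497,644.5585
P = 43,118.6856.
Convexity = Σ t(t+1)·PV / [P·(1+y)²] = 497,644.5585 / (43,118.6856 × 1.168561) = 9.87648.

9.88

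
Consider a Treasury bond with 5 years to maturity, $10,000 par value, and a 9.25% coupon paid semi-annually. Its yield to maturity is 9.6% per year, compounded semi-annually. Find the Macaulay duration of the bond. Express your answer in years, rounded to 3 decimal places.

Periodic yield y = 0.048. Discount each cash flow and weight by its period:
  t   CF        PV=CF/(1+0.048)^t    t·PV
  1       462.50       441.3168       441.3168
  2       462.50       421.1038       842.2076
  3       462.50       401.8166     1,205.4498
  4       462.50       383.4128     1,533.6512
  5       462.50       365.8519     1,829.2595
  6       462.50       349.0953     2,094.5720
  7       462.50       333.1062     2,331.7436
  8       462.50       317.8495     2,542.7957
  9       462.50       303.2915     2,729.6232
  10   10,462.50     6,546.7031    65,467.0308
  Σ                  9,863.5475    81,017.6503
Price P = Σ PV = 9,863.5475.
Macaulay duration = Σ(t·PV) / P = 81,017.6503 / 9,863.5475 = 8.21385 half-year periods.
In years: 8.21385 / 2 = 4.10692 years.

4.107 years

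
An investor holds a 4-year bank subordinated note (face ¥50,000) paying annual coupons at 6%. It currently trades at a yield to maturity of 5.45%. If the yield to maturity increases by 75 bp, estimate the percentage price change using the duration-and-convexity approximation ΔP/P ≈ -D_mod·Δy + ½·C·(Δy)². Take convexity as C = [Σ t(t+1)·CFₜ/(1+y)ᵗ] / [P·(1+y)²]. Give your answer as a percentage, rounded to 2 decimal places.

With y = 0.0545:
  t   CF        PV=CF/(1+0.0545)^t    t·PV        t(t+1)·PV
  1     3,000.00     2,844.9502     2,844.9502       5,689.9004
  2     3,000.00     2,697.9139     5,395.8278      16,187.4834
  3     3,000.00     2,558.4769     7,675.4307      30,701.7230
  4    53,000.00    42,863.6878   171,454.7513     857,273.7565
  Σ                 50,965.0289   187,370.9601     909,852.8633
P = 50,965.0289; D_Mac = 3.67646 yrs; D_mod = 3.48645 yrs; C = 16.05483.
Duration effect: -3.48645 × (+0.0075) = -0.026148
Convexity effect: 0.5 × 16.05483 × (0.0075)² = +0.0004515
ΔP/P ≈ -0.026148 + 0.0004515 = -0.025697 = -2.5697%.

-2.57%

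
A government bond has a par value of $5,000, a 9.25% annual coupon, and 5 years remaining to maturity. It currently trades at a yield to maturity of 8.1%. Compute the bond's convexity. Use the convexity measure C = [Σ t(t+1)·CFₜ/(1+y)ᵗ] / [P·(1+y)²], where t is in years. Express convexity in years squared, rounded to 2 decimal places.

20.52

With y = 0.081:
  t   CF        PV=CF/(1+0.081)^t    t·PV        t(t+1)·PV
  1       462.50       427.8446       427.8446         855.6892
  2       462.50       395.7859       791.5719       2,374.7156
  3       462.50       366.1294     1,098.3883       4,393.5533
  4       462.50       338.6951     1,354.7805       6,773.9027
  5     5,462.50     3,700.5219    18,502.6096     111,015.6574
  Σ                  5,228.9770    22,175.1949     125,413.5182
P = 5,228.9770.
Convexity = Σ t(t+1)·PV / [P·(1+y)²] = 125,413.5182 / (5,228.9770 × 1.168561) = 20.52467.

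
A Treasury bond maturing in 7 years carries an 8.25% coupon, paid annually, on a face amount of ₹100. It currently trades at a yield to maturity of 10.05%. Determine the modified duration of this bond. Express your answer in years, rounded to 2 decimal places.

5.01 years

Periodic yield y = 0.1005. First find Macaulay duration:
  t   CF        PV=CF/(1+0.1005)^t    t·PV
  1         8.25         7.4966         7.4966
  2         8.25         6.8120        13.6240
  3         8.25         6.1899        18.5697
  4         8.25         5.6246        22.4985
  5         8.25         5.1110        25.5549
  6         8.25         4.6442        27.8654
  7       108.25        55.3729       387.6106
  Σ                     91.2513       503.2196
P = 91.2513; Macaulay duration = 503.2196 / 91.2513 = 5.51466 years.
Modified duration = D_Mac / (1 + y) = 5.51466 / 1.1005 = 5.01105 years.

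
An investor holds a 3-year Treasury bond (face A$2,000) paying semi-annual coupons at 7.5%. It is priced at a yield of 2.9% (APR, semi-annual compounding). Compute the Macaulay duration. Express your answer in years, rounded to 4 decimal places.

2.7596 years

Periodic yield y = 0.0145. Discount each cash flow and weight by its period:
  t   CF        PV=CF/(1+0.0145)^t    t·PV
  1        75.00        73.9280        73.9280
  2        75.00        72.8714       145.7428
  3        75.00        71.8299       215.4896
  4        75.00        70.8032       283.2129
  5        75.00        69.7913       348.9563
  6     2,075.00     1,903.2936    11,419.7617
  Σ                  2,262.5174    12,487.0914
Price P = Σ PV = 2,262.5174.
Macaulay duration = Σ(t·PV) / P = 12,487.0914 / 2,262.5174 = 5.51911 half-year periods.
In years: 5.51911 / 2 = 2.75956 years.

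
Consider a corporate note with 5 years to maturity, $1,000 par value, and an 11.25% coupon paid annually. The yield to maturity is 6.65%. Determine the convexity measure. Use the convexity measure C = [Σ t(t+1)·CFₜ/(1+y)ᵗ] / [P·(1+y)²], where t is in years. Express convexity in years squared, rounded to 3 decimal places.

With y = 0.0665:
  t   CF        PV=CF/(1+0.0665)^t    t·PV        t(t+1)·PV
  1       112.50       105.4852       105.4852         210.9705
  2       112.50        98.9079       197.8157         593.4472
  3       112.50        92.7406       278.2218       1,112.8873
  4       112.50        86.9579       347.8316       1,739.1582
  5     1,112.50       806.2983     4,031.4913      24,188.9477
  Σ                  1,190.3899     4,960.8457      27,845.4108
P = 1,190.3899.
Convexity = Σ t(t+1)·PV / [P·(1+y)²] = 27,845.4108 / (1,190.3899 × 1.137422) = 20.56566.

20.566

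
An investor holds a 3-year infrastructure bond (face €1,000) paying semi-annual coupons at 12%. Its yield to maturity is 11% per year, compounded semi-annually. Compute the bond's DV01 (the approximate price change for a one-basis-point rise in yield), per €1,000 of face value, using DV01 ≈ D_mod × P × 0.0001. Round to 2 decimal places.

Periodic yield y = 0.055.
  t   CF        PV=CF/(1+0.055)^t    t·PV
  1        60.00        56.8720        56.8720
  2        60.00        53.9071       107.8143
  3        60.00        51.0968       153.2905
  4        60.00        48.4330       193.7320
  5        60.00        45.9081       229.5403
  6     1,060.00       768.7606     4,612.5635
  Σ                  1,024.9777     5,353.8126
P = 1,024.9777; D_Mac = 5.22335 half-year periods = 2.61167 yrs; D_mod = 2.47552 yrs.
DV01 ≈ 2.47552 × 1,024.9777 × 0.0001 = 0.253735.

€0.25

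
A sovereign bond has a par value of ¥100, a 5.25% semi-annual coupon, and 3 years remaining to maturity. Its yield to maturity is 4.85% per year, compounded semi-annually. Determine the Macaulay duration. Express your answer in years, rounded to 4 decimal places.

2.8158 years

Periodic yield y = 0.02425. Discount each cash flow and weight by its period:
  t   CF        PV=CF/(1+0.02425)^t    t·PV
  1        2.625         2.5629         2.5629
  2        2.625         2.5022         5.0043
  3        2.625         2.4429         7.3288
  4        2.625         2.3851         9.5404
  5        2.625         2.3286        11.6431
  6      102.625        88.8827       533.2963
  Σ                    101.1044       569.3758
Price P = Σ PV = 101.1044.
Macaulay duration = Σ(t·PV) / P = 569.3758 / 101.1044 = 5.63156 half-year periods.
In years: 5.63156 / 2 = 2.81578 years.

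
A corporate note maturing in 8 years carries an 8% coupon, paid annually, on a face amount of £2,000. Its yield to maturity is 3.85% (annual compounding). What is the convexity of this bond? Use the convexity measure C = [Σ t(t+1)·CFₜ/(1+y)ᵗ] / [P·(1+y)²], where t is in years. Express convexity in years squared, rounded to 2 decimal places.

With y = 0.0385:
  t   CF        PV=CF/(1+0.0385)^t    t·PV        t(t+1)·PV
  1       160.00       154.0684       154.0684         308.1367
  2       160.00       148.3566       296.7133         890.1398
  3       160.00       142.8567       428.5700       1,714.2799
  4       160.00       137.5606       550.2423       2,751.2115
  5       160.00       132.4608       662.3042       3,973.8250
  6       160.00       127.5502       765.3009       5,357.1063
  7       160.00       122.8215       859.7507       6,878.0053
  8     2,160.00     1,596.6207    12,772.9653     114,956.6874
  Σ                  2,562.2954    16,489.9149     136,829.3919
P = 2,562.2954.
Convexity = Σ t(t+1)·PV / [P·(1+y)²] = 136,829.3919 / (2,562.2954 × 1.078482) = 49.51505.

49.52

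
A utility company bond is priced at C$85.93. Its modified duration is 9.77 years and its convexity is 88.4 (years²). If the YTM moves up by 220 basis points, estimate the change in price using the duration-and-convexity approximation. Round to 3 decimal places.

-C$16.632

Duration effect: -D_mod·Δy = -9.77 × (+0.022) = -0.214940
Convexity effect: ½·C·(Δy)² = 0.5 × 88.4 × (0.022)² = +0.0213928
ΔP/P ≈ -0.214940 + 0.0213928 = -0.1935472
ΔP ≈ 85.93 × (-0.1935472) = -16.631510896.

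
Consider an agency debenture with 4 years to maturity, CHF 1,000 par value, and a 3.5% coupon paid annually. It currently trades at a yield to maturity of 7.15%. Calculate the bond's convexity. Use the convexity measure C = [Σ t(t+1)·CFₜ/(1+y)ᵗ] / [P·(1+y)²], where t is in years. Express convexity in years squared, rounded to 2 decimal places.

With y = 0.0715:
  t   CF        PV=CF/(1+0.0715)^t    t·PV        t(t+1)·PV
  1        35.00        32.6645        32.6645          65.3290
  2        35.00        30.4848        60.9696         182.9089
  3        35.00        28.4506        85.3518         341.4073
  4     1,035.00       785.1844     3,140.7375      15,703.6875
  Σ                    876.7843     3,319.7235      16,293.3327
P = 876.7843.
Convexity = Σ t(t+1)·PV / [P·(1+y)²] = 16,293.3327 / (876.7843 × 1.148112) = 16.18575.

16.19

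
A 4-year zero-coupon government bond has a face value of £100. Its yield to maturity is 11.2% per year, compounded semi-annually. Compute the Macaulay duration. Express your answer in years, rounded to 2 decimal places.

A zero-coupon bond has a single cash flow at maturity, so its Macaulay duration equals its maturity: 4 years.
(Equivalently: 8 semi-annual periods ÷ 2 = 4 years.)

4.00 years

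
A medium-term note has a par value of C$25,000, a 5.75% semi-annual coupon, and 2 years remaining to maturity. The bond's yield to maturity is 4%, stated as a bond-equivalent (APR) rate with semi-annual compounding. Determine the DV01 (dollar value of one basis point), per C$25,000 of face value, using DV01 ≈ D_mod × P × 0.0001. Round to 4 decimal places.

Periodic yield y = 0.02.
  t   CF        PV=CF/(1+0.02)^t    t·PV
  1       718.75       704.6569       704.6569
  2       718.75       690.8401     1,381.6801
  3       718.75       677.2942     2,031.8825
  4    25,718.75    23,760.1496    95,040.5982
  Σ                 25,832.9407    99,158.8177
P = 25,832.9407; D_Mac = 3.83846 half-year periods = 1.91923 yrs; D_mod = 1.88160 yrs.
DV01 ≈ 1.88160 × 25,832.9407 × 0.0001 = 4.860726.

C$4.8607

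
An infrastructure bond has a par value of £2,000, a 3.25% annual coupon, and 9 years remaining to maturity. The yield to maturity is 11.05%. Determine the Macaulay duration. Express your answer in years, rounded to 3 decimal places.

Periodic yield y = 0.1105. Discount each cash flow and weight by its year:
  t   CF        PV=CF/(1+0.1105)^t    t·PV
  1        65.00        58.5322        58.5322
  2        65.00        52.7080       105.4159
  3        65.00        47.4633       142.3898
  4        65.00        42.7405       170.9618
  5        65.00        38.4876       192.4379
  6        65.00        34.6579       207.9473
  7        65.00        31.2093       218.4648
  8        65.00        28.1038       224.8303
  9     2,065.00       803.9943     7,235.9490
  Σ                  1,137.8967     8,556.9290
Price P = Σ PV = 1,137.8967.
Macaulay duration = Σ(t·PV) / P = 8,556.9290 / 1,137.8967 = 7.51995 years.

7.520 years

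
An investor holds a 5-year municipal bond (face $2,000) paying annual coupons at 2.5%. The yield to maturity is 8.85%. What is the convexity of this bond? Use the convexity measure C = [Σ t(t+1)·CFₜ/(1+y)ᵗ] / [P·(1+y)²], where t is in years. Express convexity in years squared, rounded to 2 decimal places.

With y = 0.0885:
  t   CF        PV=CF/(1+0.0885)^t    t·PV        t(t+1)·PV
  1        50.00        45.9348        45.9348          91.8695
  2        50.00        42.2001        84.4001         253.2004
  3        50.00        38.7690       116.3070         465.2281
  4        50.00        35.6169       142.4677         712.3383
  5     2,050.00     1,341.5649     6,707.8246      40,246.9477
  Σ                  1,504.0857     7,096.9342      41,769.5840
P = 1,504.0857.
Convexity = Σ t(t+1)·PV / [P·(1+y)²] = 41,769.5840 / (1,504.0857 × 1.184832) = 23.43855.

23.44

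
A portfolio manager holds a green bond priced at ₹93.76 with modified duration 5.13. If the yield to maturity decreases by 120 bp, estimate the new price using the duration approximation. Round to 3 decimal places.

Duration approximation: ΔP/P ≈ -D_mod · Δy = -5.13 × (-0.012) = +0.061560.
New price ≈ 93.76 × (1 + 0.061560) = 99.5318656.

₹99.532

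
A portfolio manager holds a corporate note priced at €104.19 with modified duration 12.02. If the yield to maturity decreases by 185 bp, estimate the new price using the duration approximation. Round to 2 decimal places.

€127.36

Duration approximation: ΔP/P ≈ -D_mod · Δy = -12.02 × (-0.0185) = +0.222370.
New price ≈ 104.19 × (1 + 0.222370) = 127.3587303.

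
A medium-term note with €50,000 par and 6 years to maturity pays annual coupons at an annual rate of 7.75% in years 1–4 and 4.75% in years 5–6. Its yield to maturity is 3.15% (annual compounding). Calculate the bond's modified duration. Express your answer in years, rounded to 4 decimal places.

4.9614 years

Periodic yield y = 0.0315. First find Macaulay duration:
  t   CF        PV=CF/(1+0.0315)^t    t·PV
  1     3,875.00     3,756.6651     3,756.6651
  2     3,875.00     3,641.9438     7,283.8876
  3     3,875.00     3,530.7260    10,592.1779
  4     3,875.00     3,422.9045    13,691.6178
  5     2,375.00     2,033.8431    10,169.2156
  6    52,375.00    43,481.9129   260,891.4776
  Σ                 59,867.9954   306,385.0417
P = 59,867.9954; Macaulay duration = 306,385.0417 / 59,867.9954 = 5.11768 years.
Modified duration = D_Mac / (1 + y) = 5.11768 / 1.0315 = 4.96139 years.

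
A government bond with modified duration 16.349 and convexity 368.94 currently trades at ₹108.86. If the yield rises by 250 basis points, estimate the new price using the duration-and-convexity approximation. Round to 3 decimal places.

₹76.917

Duration effect: -D_mod·Δy = -16.349 × (+0.025) = -0.408725
Convexity effect: ½·C·(Δy)² = 0.5 × 368.94 × (0.025)² = +0.11529375
ΔP/P ≈ -0.408725 + 0.11529375 = -0.29343125
New price ≈ 108.86 × (1 - 0.29343125) = 76.917074125.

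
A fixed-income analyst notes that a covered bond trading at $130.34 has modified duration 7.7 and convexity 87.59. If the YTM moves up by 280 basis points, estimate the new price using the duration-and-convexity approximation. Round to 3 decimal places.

Duration effect: -D_mod·Δy = -7.7 × (+0.028) = -0.215600
Convexity effect: ½·C·(Δy)² = 0.5 × 87.59 × (0.028)² = +0.03433528
ΔP/P ≈ -0.215600 + 0.03433528 = -0.18126472
New price ≈ 130.34 × (1 - 0.18126472) = 106.7139563952.

$106.714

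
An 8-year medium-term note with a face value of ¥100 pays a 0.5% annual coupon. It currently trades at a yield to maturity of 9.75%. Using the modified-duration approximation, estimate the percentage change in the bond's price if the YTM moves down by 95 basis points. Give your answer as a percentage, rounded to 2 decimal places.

+6.74%

Periodic yield y = 0.0975. Modified duration first:
  t   CF        PV=CF/(1+0.0975)^t    t·PV
  1         0.50         0.4556         0.4556
  2         0.50         0.4151         0.8302
  3         0.50         0.3782         1.1347
  4         0.50         0.3446         1.3785
  5         0.50         0.3140         1.5701
  6         0.50         0.2861         1.7167
  7         0.50         0.2607         1.8249
  8       100.50        47.7452       381.9617
  Σ                     50.1996       390.8724
P = 50.1996; D_Mac = 7.78637 yrs; D_mod = 7.78637/(1+0.0975) = 7.09464 yrs.
ΔP/P ≈ -D_mod · Δy = -7.09464 × (-0.0095) = +0.067399 = +6.7399%.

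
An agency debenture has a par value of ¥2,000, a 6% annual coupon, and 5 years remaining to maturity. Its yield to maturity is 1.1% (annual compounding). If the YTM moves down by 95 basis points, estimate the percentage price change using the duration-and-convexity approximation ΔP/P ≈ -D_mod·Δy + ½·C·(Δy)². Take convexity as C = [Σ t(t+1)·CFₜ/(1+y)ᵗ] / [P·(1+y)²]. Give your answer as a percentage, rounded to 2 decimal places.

With y = 0.011:
  t   CF        PV=CF/(1+0.011)^t    t·PV        t(t+1)·PV
  1       120.00       118.6944       118.6944         237.3887
  2       120.00       117.4029       234.8059         704.4176
  3       120.00       116.1255       348.3766       1,393.5066
  4       120.00       114.8621       459.4483       2,297.2413
  5     2,120.00     2,007.1512    10,035.7559      60,214.5351
  Σ                  2,474.2361    11,197.0810      64,847.0893
P = 2,474.2361; D_Mac = 4.52547 yrs; D_mod = 4.47623 yrs; C = 25.64171.
Duration effect: -4.47623 × (-0.0095) = +0.042524
Convexity effect: 0.5 × 25.64171 × (-0.0095)² = +0.0011571
ΔP/P ≈ +0.042524 + 0.0011571 = +0.043681 = +4.3681%.

+4.37%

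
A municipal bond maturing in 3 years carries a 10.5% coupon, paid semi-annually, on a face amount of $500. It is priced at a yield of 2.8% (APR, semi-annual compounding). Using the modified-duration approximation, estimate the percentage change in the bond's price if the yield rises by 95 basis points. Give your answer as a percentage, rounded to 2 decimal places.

-2.52%

Periodic yield y = 0.014. Modified duration first:
  t   CF        PV=CF/(1+0.014)^t    t·PV
  1        26.25        25.8876        25.8876
  2        26.25        25.5302        51.0603
  3        26.25        25.1777        75.5330
  4        26.25        24.8300        99.3202
  5        26.25        24.4872       122.4361
  6       526.25       484.1327     2,904.7959
  Σ                    610.0453     3,279.0331
P = 610.0453; D_Mac = 5.37506 half-year periods = 2.68753 yrs; D_mod = 2.68753/(1+0.014) = 2.65043 yrs.
ΔP/P ≈ -D_mod · Δy = -2.65043 × (+0.0095) = -0.025179 = -2.5179%.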